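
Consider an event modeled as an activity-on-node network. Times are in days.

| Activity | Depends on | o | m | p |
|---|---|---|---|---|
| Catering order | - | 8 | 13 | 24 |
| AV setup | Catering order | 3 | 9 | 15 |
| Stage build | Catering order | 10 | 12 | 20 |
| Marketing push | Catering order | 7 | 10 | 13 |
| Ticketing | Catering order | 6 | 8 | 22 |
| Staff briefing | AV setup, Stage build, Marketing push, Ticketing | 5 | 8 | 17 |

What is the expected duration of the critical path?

36 days

te_Catering order = (8 + 4·13 + 24)/6 = 84/6 = 14
te_AV setup = (3 + 4·9 + 15)/6 = 54/6 = 9
te_Stage build = (10 + 4·12 + 20)/6 = 78/6 = 13
te_Marketing push = (7 + 4·10 + 13)/6 = 60/6 = 10
te_Ticketing = (6 + 4·8 + 22)/6 = 60/6 = 10
te_Staff briefing = (5 + 4·8 + 17)/6 = 54/6 = 9

Forward pass:
ES_Catering order = 0; EF_Catering order = 14
ES_AV setup = 14; EF_AV setup = 14+9 = 23
ES_Stage build = 14; EF_Stage build = 14+13 = 27
ES_Marketing push = 14; EF_Marketing push = 14+10 = 24
ES_Ticketing = 14; EF_Ticketing = 14+10 = 24
ES_Staff briefing = max(EF_AV setup=23, EF_Stage build=27, EF_Marketing push=24, EF_Ticketing=24) = 27; EF_Staff briefing = 27+9 = 36
Expected project duration μ = 36 days. Critical path: Catering order → Stage build → Staff briefing.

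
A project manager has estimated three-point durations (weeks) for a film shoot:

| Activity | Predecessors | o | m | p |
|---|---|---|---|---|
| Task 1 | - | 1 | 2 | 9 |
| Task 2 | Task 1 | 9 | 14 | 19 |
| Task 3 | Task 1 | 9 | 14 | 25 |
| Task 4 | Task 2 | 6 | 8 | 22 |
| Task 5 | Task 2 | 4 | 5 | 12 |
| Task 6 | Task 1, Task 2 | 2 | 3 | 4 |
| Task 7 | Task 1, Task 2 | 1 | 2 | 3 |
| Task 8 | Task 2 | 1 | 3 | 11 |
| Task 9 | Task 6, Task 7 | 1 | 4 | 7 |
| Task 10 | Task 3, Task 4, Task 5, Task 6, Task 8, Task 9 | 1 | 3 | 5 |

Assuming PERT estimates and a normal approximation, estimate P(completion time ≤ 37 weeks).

te_Task 1 = (1 + 4·2 + 9)/6 = 18/6 = 3; σ²_Task 1 = ((9−1)/6)² = 1.778
te_Task 2 = (9 + 4·14 + 19)/6 = 84/6 = 14; σ²_Task 2 = ((19−9)/6)² = 2.778
te_Task 3 = (9 + 4·14 + 25)/6 = 90/6 = 15; σ²_Task 3 = ((25−9)/6)² = 7.111
te_Task 4 = (6 + 4·8 + 22)/6 = 60/6 = 10; σ²_Task 4 = ((22−6)/6)² = 7.111
te_Task 5 = (4 + 4·5 + 12)/6 = 36/6 = 6; σ²_Task 5 = ((12−4)/6)² = 1.778
te_Task 6 = (2 + 4·3 + 4)/6 = 18/6 = 3; σ²_Task 6 = ((4−2)/6)² = 0.111
te_Task 7 = (1 + 4·2 + 3)/6 = 12/6 = 2; σ²_Task 7 = ((3−1)/6)² = 0.111
te_Task 8 = (1 + 4·3 + 11)/6 = 24/6 = 4; σ²_Task 8 = ((11−1)/6)² = 2.778
te_Task 9 = (1 + 4·4 + 7)/6 = 24/6 = 4; σ²_Task 9 = ((7−1)/6)² = 1.000
te_Task 10 = (1 + 4·3 + 5)/6 = 18/6 = 3; σ²_Task 10 = ((5−1)/6)² = 0.444

Forward pass:
ES_Task 1 = 0; EF_Task 1 = 3
ES_Task 2 = 3; EF_Task 2 = 3+14 = 17
ES_Task 3 = 3; EF_Task 3 = 3+15 = 18
ES_Task 4 = 17; EF_Task 4 = 17+10 = 27
ES_Task 5 = 17; EF_Task 5 = 17+6 = 23
ES_Task 6 = max(EF_Task 1=3, EF_Task 2=17) = 17; EF_Task 6 = 17+3 = 20
ES_Task 7 = max(EF_Task 1=3, EF_Task 2=17) = 17; EF_Task 7 = 17+2 = 19
ES_Task 8 = 17; EF_Task 8 = 17+4 = 21
ES_Task 9 = max(EF_Task 6=20, EF_Task 7=19) = 20; EF_Task 9 = 20+4 = 24
ES_Task 10 = max(EF_Task 3=18, EF_Task 4=27, EF_Task 5=23, EF_Task 6=20, EF_Task 8=21, EF_Task 9=24) = 27; EF_Task 10 = 27+3 = 30
Expected project duration μ = 30 weeks. Critical path: Task 1 → Task 2 → Task 4 → Task 10.

Variance along critical path = 1.778 + 2.778 + 7.111 + 0.444 = 12.111; σ = √12.111 = 3.480 weeks.
Z = (37 − 30) / 3.480 = 2.011
P(T ≤ 37) = Φ(2.011) ≈ 0.978

0.978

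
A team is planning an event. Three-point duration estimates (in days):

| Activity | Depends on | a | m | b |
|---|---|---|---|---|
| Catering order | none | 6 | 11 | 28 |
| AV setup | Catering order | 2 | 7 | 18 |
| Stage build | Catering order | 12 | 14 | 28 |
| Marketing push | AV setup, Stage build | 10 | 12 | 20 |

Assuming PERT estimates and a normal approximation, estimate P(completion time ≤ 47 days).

0.850

te_Catering order = (6 + 4·11 + 28)/6 = 78/6 = 13; σ²_Catering order = ((28−6)/6)² = 13.444
te_AV setup = (2 + 4·7 + 18)/6 = 48/6 = 8; σ²_AV setup = ((18−2)/6)² = 7.111
te_Stage build = (12 + 4·14 + 28)/6 = 96/6 = 16; σ²_Stage build = ((28−12)/6)² = 7.111
te_Marketing push = (10 + 4·12 + 20)/6 = 78/6 = 13; σ²_Marketing push = ((20−10)/6)² = 2.778

Forward pass:
ES_Catering order = 0; EF_Catering order = 13
ES_AV setup = 13; EF_AV setup = 13+8 = 21
ES_Stage build = 13; EF_Stage build = 13+16 = 29
ES_Marketing push = max(EF_AV setup=21, EF_Stage build=29) = 29; EF_Marketing push = 29+13 = 42
Expected project duration μ = 42 days. Critical path: Catering order → Stage build → Marketing push.

Variance along critical path = 13.444 + 7.111 + 2.778 = 23.333; σ = √23.333 = 4.830 days.
Z = (47 − 42) / 4.830 = 1.035
P(T ≤ 47) = Φ(1.035) ≈ 0.850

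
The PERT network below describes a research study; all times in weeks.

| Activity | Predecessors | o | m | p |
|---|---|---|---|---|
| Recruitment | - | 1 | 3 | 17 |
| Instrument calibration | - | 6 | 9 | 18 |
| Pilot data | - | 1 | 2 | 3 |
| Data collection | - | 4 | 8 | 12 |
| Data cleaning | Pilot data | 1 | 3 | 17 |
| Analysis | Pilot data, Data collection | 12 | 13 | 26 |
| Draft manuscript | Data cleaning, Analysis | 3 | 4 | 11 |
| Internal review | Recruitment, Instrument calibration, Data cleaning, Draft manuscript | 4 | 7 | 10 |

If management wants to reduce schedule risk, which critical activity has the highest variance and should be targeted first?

te_Recruitment = (1 + 4·3 + 17)/6 = 30/6 = 5; σ²_Recruitment = ((17−1)/6)² = 7.111
te_Instrument calibration = (6 + 4·9 + 18)/6 = 60/6 = 10; σ²_Instrument calibration = ((18−6)/6)² = 4.000
te_Pilot data = (1 + 4·2 + 3)/6 = 12/6 = 2; σ²_Pilot data = ((3−1)/6)² = 0.111
te_Data collection = (4 + 4·8 + 12)/6 = 48/6 = 8; σ²_Data collection = ((12−4)/6)² = 1.778
te_Data cleaning = (1 + 4·3 + 17)/6 = 30/6 = 5; σ²_Data cleaning = ((17−1)/6)² = 7.111
te_Analysis = (12 + 4·13 + 26)/6 = 90/6 = 15; σ²_Analysis = ((26−12)/6)² = 5.444
te_Draft manuscript = (3 + 4·4 + 11)/6 = 30/6 = 5; σ²_Draft manuscript = ((11−3)/6)² = 1.778
te_Internal review = (4 + 4·7 + 10)/6 = 42/6 = 7; σ²_Internal review = ((10−4)/6)² = 1.000

Forward pass:
ES_Recruitment = 0; EF_Recruitment = 5
ES_Instrument calibration = 0; EF_Instrument calibration = 10
ES_Pilot data = 0; EF_Pilot data = 2
ES_Data collection = 0; EF_Data collection = 8
ES_Data cleaning = 2; EF_Data cleaning = 2+5 = 7
ES_Analysis = max(EF_Pilot data=2, EF_Data collection=8) = 8; EF_Analysis = 8+15 = 23
ES_Draft manuscript = max(EF_Data cleaning=7, EF_Analysis=23) = 23; EF_Draft manuscript = 23+5 = 28
ES_Internal review = max(EF_Recruitment=5, EF_Instrument calibration=10, EF_Data cleaning=7, EF_Draft manuscript=28) = 28; EF_Internal review = 28+7 = 35
Expected project duration μ = 35 weeks. Critical path: Data collection → Analysis → Draft manuscript → Internal review.

Variances on critical path: σ²_Data collection=1.778, σ²_Analysis=5.444, σ²_Draft manuscript=1.778, σ²_Internal review=1.000.
Largest is σ²_Analysis = 5.444.

Analysis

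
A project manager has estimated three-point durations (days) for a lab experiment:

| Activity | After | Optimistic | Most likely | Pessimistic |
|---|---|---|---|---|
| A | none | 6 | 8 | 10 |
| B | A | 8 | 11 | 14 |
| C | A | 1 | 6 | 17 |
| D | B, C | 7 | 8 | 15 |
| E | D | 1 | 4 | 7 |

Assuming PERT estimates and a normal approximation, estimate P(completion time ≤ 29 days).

0.072

te_A = (6 + 4·8 + 10)/6 = 48/6 = 8; σ²_A = ((10−6)/6)² = 0.444
te_B = (8 + 4·11 + 14)/6 = 66/6 = 11; σ²_B = ((14−8)/6)² = 1.000
te_C = (1 + 4·6 + 17)/6 = 42/6 = 7; σ²_C = ((17−1)/6)² = 7.111
te_D = (7 + 4·8 + 15)/6 = 54/6 = 9; σ²_D = ((15−7)/6)² = 1.778
te_E = (1 + 4·4 + 7)/6 = 24/6 = 4; σ²_E = ((7−1)/6)² = 1.000

Forward pass:
ES_A = 0; EF_A = 8
ES_B = 8; EF_B = 8+11 = 19
ES_C = 8; EF_C = 8+7 = 15
ES_D = max(EF_B=19, EF_C=15) = 19; EF_D = 19+9 = 28
ES_E = 28; EF_E = 28+4 = 32
Expected project duration μ = 32 days. Critical path: A → B → D → E.

Variance along critical path = 0.444 + 1.000 + 1.778 + 1.000 = 4.222; σ = √4.222 = 2.055 days.
Z = (29 − 32) / 2.055 = -1.460
P(T ≤ 29) = Φ(-1.460) ≈ 0.072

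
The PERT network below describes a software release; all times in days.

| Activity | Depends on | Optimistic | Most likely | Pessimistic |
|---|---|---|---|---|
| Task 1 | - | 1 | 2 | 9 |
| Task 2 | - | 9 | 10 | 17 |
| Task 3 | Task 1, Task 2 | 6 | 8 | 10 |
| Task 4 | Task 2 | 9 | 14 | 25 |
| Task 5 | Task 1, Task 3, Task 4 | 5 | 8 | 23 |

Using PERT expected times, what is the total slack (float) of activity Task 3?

7 days

te_Task 1 = (1 + 4·2 + 9)/6 = 18/6 = 3
te_Task 2 = (9 + 4·10 + 17)/6 = 66/6 = 11
te_Task 3 = (6 + 4·8 + 10)/6 = 48/6 = 8
te_Task 4 = (9 + 4·14 + 25)/6 = 90/6 = 15
te_Task 5 = (5 + 4·8 + 23)/6 = 60/6 = 10

Forward pass:
ES_Task 1 = 0; EF_Task 1 = 3
ES_Task 2 = 0; EF_Task 2 = 11
ES_Task 3 = max(EF_Task 1=3, EF_Task 2=11) = 11; EF_Task 3 = 11+8 = 19
ES_Task 4 = 11; EF_Task 4 = 11+15 = 26
ES_Task 5 = max(EF_Task 1=3, EF_Task 3=19, EF_Task 4=26) = 26; EF_Task 5 = 26+10 = 36
Expected project duration μ = 36 days. Critical path: Task 2 → Task 4 → Task 5.

Backward pass:
LF_Task 5 = 36; LS_Task 5 = 36−10 = 26
LF_Task 4 = LS_Task 5 = 26; LS_Task 4 = 26−15 = 11
LF_Task 3 = LS_Task 5 = 26; LS_Task 3 = 26−8 = 18
LF_Task 2 = min(LS_Task 3=18, LS_Task 4=11) = 11; LS_Task 2 = 11−11 = 0
LF_Task 1 = min(LS_Task 3=18, LS_Task 5=26) = 18; LS_Task 1 = 18−3 = 15
Slack_Task 3 = LS_Task 3 − ES_Task 3 = 18 − 11 = 7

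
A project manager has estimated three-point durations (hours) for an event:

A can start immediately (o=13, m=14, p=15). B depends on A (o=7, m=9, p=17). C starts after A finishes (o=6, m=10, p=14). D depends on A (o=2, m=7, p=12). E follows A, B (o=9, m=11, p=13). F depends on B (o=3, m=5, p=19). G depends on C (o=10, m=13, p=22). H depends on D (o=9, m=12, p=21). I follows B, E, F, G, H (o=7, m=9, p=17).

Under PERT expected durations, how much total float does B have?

te_A = (13 + 4·14 + 15)/6 = 84/6 = 14
te_B = (7 + 4·9 + 17)/6 = 60/6 = 10
te_C = (6 + 4·10 + 14)/6 = 60/6 = 10
te_D = (2 + 4·7 + 12)/6 = 42/6 = 7
te_E = (9 + 4·11 + 13)/6 = 66/6 = 11
te_F = (3 + 4·5 + 19)/6 = 42/6 = 7
te_G = (10 + 4·13 + 22)/6 = 84/6 = 14
te_H = (9 + 4·12 + 21)/6 = 78/6 = 13
te_I = (7 + 4·9 + 17)/6 = 60/6 = 10

Forward pass:
ES_A = 0; EF_A = 14
ES_B = 14; EF_B = 14+10 = 24
ES_C = 14; EF_C = 14+10 = 24
ES_D = 14; EF_D = 14+7 = 21
ES_E = max(EF_A=14, EF_B=24) = 24; EF_E = 24+11 = 35
ES_F = 24; EF_F = 24+7 = 31
ES_G = 24; EF_G = 24+14 = 38
ES_H = 21; EF_H = 21+13 = 34
ES_I = max(EF_B=24, EF_E=35, EF_F=31, EF_G=38, EF_H=34) = 38; EF_I = 38+10 = 48
Expected project duration μ = 48 hours. Critical path: A → C → G → I.

Backward pass:
LF_I = 48; LS_I = 48−10 = 38
LF_H = LS_I = 38; LS_H = 38−13 = 25
LF_G = LS_I = 38; LS_G = 38−14 = 24
LF_F = LS_I = 38; LS_F = 38−7 = 31
LF_E = LS_I = 38; LS_E = 38−11 = 27
LF_D = LS_H = 25; LS_D = 25−7 = 18
LF_C = LS_G = 24; LS_C = 24−10 = 14
LF_B = min(LS_E=27, LS_F=31, LS_I=38) = 27; LS_B = 27−10 = 17
LF_A = min(LS_B=17, LS_C=14, LS_D=18, LS_E=27) = 14; LS_A = 14−14 = 0
Slack_B = LS_B − ES_B = 17 − 14 = 3

3 hours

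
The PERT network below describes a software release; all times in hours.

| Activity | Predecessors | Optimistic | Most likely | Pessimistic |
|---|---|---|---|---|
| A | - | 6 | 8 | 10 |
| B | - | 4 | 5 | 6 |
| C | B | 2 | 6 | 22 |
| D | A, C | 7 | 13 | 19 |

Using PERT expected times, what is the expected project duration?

te_A = (6 + 4·8 + 10)/6 = 48/6 = 8
te_B = (4 + 4·5 + 6)/6 = 30/6 = 5
te_C = (2 + 4·6 + 22)/6 = 48/6 = 8
te_D = (7 + 4·13 + 19)/6 = 78/6 = 13

Forward pass:
ES_A = 0; EF_A = 8
ES_B = 0; EF_B = 5
ES_C = 5; EF_C = 5+8 = 13
ES_D = max(EF_A=8, EF_C=13) = 13; EF_D = 13+13 = 26
Expected project duration μ = 26 hours. Critical path: B → C → D.

26 hours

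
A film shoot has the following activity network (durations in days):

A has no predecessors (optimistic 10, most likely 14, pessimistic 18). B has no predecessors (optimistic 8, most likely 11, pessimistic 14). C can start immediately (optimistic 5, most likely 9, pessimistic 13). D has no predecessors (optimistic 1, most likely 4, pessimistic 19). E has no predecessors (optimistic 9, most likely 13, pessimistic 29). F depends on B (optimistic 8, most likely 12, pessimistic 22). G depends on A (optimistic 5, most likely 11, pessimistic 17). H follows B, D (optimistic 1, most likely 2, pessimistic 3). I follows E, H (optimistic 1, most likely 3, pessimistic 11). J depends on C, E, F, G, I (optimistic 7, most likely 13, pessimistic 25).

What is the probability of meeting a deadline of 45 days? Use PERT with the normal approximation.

0.941

te_A = (10 + 4·14 + 18)/6 = 84/6 = 14; σ²_A = ((18−10)/6)² = 1.778
te_B = (8 + 4·11 + 14)/6 = 66/6 = 11; σ²_B = ((14−8)/6)² = 1.000
te_C = (5 + 4·9 + 13)/6 = 54/6 = 9; σ²_C = ((13−5)/6)² = 1.778
te_D = (1 + 4·4 + 19)/6 = 36/6 = 6; σ²_D = ((19−1)/6)² = 9.000
te_E = (9 + 4·13 + 29)/6 = 90/6 = 15; σ²_E = ((29−9)/6)² = 11.111
te_F = (8 + 4·12 + 22)/6 = 78/6 = 13; σ²_F = ((22−8)/6)² = 5.444
te_G = (5 + 4·11 + 17)/6 = 66/6 = 11; σ²_G = ((17−5)/6)² = 4.000
te_H = (1 + 4·2 + 3)/6 = 12/6 = 2; σ²_H = ((3−1)/6)² = 0.111
te_I = (1 + 4·3 + 11)/6 = 24/6 = 4; σ²_I = ((11−1)/6)² = 2.778
te_J = (7 + 4·13 + 25)/6 = 84/6 = 14; σ²_J = ((25−7)/6)² = 9.000

Forward pass:
ES_A = 0; EF_A = 14
ES_B = 0; EF_B = 11
ES_C = 0; EF_C = 9
ES_D = 0; EF_D = 6
ES_E = 0; EF_E = 15
ES_F = 11; EF_F = 11+13 = 24
ES_G = 14; EF_G = 14+11 = 25
ES_H = max(EF_B=11, EF_D=6) = 11; EF_H = 11+2 = 13
ES_I = max(EF_E=15, EF_H=13) = 15; EF_I = 15+4 = 19
ES_J = max(EF_C=9, EF_E=15, EF_F=24, EF_G=25, EF_I=19) = 25; EF_J = 25+14 = 39
Expected project duration μ = 39 days. Critical path: A → G → J.

Variance along critical path = 1.778 + 4.000 + 9.000 = 14.778; σ = √14.778 = 3.844 days.
Z = (45 − 39) / 3.844 = 1.561
P(T ≤ 45) = Φ(1.561) ≈ 0.941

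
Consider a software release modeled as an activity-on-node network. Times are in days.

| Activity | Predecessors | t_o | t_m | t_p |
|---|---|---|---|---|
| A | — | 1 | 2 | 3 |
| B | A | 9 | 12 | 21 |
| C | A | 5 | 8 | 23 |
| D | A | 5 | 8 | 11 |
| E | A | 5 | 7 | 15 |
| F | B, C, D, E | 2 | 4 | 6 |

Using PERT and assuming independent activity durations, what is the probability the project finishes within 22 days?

te_A = (1 + 4·2 + 3)/6 = 12/6 = 2; σ²_A = ((3−1)/6)² = 0.111
te_B = (9 + 4·12 + 21)/6 = 78/6 = 13; σ²_B = ((21−9)/6)² = 4.000
te_C = (5 + 4·8 + 23)/6 = 60/6 = 10; σ²_C = ((23−5)/6)² = 9.000
te_D = (5 + 4·8 + 11)/6 = 48/6 = 8; σ²_D = ((11−5)/6)² = 1.000
te_E = (5 + 4·7 + 15)/6 = 48/6 = 8; σ²_E = ((15−5)/6)² = 2.778
te_F = (2 + 4·4 + 6)/6 = 24/6 = 4; σ²_F = ((6−2)/6)² = 0.444

Forward pass:
ES_A = 0; EF_A = 2
ES_B = 2; EF_B = 2+13 = 15
ES_C = 2; EF_C = 2+10 = 12
ES_D = 2; EF_D = 2+8 = 10
ES_E = 2; EF_E = 2+8 = 10
ES_F = max(EF_B=15, EF_C=12, EF_D=10, EF_E=10) = 15; EF_F = 15+4 = 19
Expected project duration μ = 19 days. Critical path: A → B → F.

Variance along critical path = 0.111 + 4.000 + 0.444 = 4.556; σ = √4.556 = 2.134 days.
Z = (22 − 19) / 2.134 = 1.406
P(T ≤ 22) = Φ(1.406) ≈ 0.920

0.920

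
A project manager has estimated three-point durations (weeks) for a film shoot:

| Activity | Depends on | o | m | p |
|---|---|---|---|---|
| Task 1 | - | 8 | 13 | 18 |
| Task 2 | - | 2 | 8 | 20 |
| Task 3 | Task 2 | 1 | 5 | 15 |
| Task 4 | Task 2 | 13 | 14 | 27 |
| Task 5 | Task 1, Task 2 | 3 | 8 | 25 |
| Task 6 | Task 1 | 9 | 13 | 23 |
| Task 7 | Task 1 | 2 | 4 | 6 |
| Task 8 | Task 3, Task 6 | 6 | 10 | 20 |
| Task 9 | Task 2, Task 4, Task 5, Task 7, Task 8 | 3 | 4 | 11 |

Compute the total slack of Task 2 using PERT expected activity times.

te_Task 1 = (8 + 4·13 + 18)/6 = 78/6 = 13
te_Task 2 = (2 + 4·8 + 20)/6 = 54/6 = 9
te_Task 3 = (1 + 4·5 + 15)/6 = 36/6 = 6
te_Task 4 = (13 + 4·14 + 27)/6 = 96/6 = 16
te_Task 5 = (3 + 4·8 + 25)/6 = 60/6 = 10
te_Task 6 = (9 + 4·13 + 23)/6 = 84/6 = 14
te_Task 7 = (2 + 4·4 + 6)/6 = 24/6 = 4
te_Task 8 = (6 + 4·10 + 20)/6 = 66/6 = 11
te_Task 9 = (3 + 4·4 + 11)/6 = 30/6 = 5

Forward pass:
ES_Task 1 = 0; EF_Task 1 = 13
ES_Task 2 = 0; EF_Task 2 = 9
ES_Task 3 = 9; EF_Task 3 = 9+6 = 15
ES_Task 4 = 9; EF_Task 4 = 9+16 = 25
ES_Task 5 = max(EF_Task 1=13, EF_Task 2=9) = 13; EF_Task 5 = 13+10 = 23
ES_Task 6 = 13; EF_Task 6 = 13+14 = 27
ES_Task 7 = 13; EF_Task 7 = 13+4 = 17
ES_Task 8 = max(EF_Task 3=15, EF_Task 6=27) = 27; EF_Task 8 = 27+11 = 38
ES_Task 9 = max(EF_Task 2=9, EF_Task 4=25, EF_Task 5=23, EF_Task 7=17, EF_Task 8=38) = 38; EF_Task 9 = 38+5 = 43
Expected project duration μ = 43 weeks. Critical path: Task 1 → Task 6 → Task 8 → Task 9.

Backward pass:
LF_Task 9 = 43; LS_Task 9 = 43−5 = 38
LF_Task 8 = LS_Task 9 = 38; LS_Task 8 = 38−11 = 27
LF_Task 7 = LS_Task 9 = 38; LS_Task 7 = 38−4 = 34
LF_Task 6 = LS_Task 8 = 27; LS_Task 6 = 27−14 = 13
LF_Task 5 = LS_Task 9 = 38; LS_Task 5 = 38−10 = 28
LF_Task 4 = LS_Task 9 = 38; LS_Task 4 = 38−16 = 22
LF_Task 3 = LS_Task 8 = 27; LS_Task 3 = 27−6 = 21
LF_Task 2 = min(LS_Task 3=21, LS_Task 4=22, LS_Task 5=28, LS_Task 9=38) = 21; LS_Task 2 = 21−9 = 12
LF_Task 1 = min(LS_Task 5=28, LS_Task 6=13, LS_Task 7=34) = 13; LS_Task 1 = 13−13 = 0
Slack_Task 2 = LS_Task 2 − ES_Task 2 = 12 − 0 = 12

12 weeks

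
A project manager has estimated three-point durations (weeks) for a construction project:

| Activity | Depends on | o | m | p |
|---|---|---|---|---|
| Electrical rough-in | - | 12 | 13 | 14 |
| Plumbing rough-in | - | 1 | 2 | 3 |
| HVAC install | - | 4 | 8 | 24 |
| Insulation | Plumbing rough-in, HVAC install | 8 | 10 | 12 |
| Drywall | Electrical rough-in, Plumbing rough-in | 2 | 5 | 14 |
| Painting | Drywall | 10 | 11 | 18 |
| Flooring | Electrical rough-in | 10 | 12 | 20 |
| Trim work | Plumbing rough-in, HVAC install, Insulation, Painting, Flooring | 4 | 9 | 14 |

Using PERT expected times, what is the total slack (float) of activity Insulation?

te_Electrical rough-in = (12 + 4·13 + 14)/6 = 78/6 = 13
te_Plumbing rough-in = (1 + 4·2 + 3)/6 = 12/6 = 2
te_HVAC install = (4 + 4·8 + 24)/6 = 60/6 = 10
te_Insulation = (8 + 4·10 + 12)/6 = 60/6 = 10
te_Drywall = (2 + 4·5 + 14)/6 = 36/6 = 6
te_Painting = (10 + 4·11 + 18)/6 = 72/6 = 12
te_Flooring = (10 + 4·12 + 20)/6 = 78/6 = 13
te_Trim work = (4 + 4·9 + 14)/6 = 54/6 = 9

Forward pass:
ES_Electrical rough-in = 0; EF_Electrical rough-in = 13
ES_Plumbing rough-in = 0; EF_Plumbing rough-in = 2
ES_HVAC install = 0; EF_HVAC install = 10
ES_Insulation = max(EF_Plumbing rough-in=2, EF_HVAC install=10) = 10; EF_Insulation = 10+10 = 20
ES_Drywall = max(EF_Electrical rough-in=13, EF_Plumbing rough-in=2) = 13; EF_Drywall = 13+6 = 19
ES_Painting = 19; EF_Painting = 19+12 = 31
ES_Flooring = 13; EF_Flooring = 13+13 = 26
ES_Trim work = max(EF_Plumbing rough-in=2, EF_HVAC install=10, EF_Insulation=20, EF_Painting=31, EF_Flooring=26) = 31; EF_Trim work = 31+9 = 40
Expected project duration μ = 40 weeks. Critical path: Electrical rough-in → Drywall → Painting → Trim work.

Backward pass:
LF_Trim work = 40; LS_Trim work = 40−9 = 31
LF_Flooring = LS_Trim work = 31; LS_Flooring = 31−13 = 18
LF_Painting = LS_Trim work = 31; LS_Painting = 31−12 = 19
LF_Drywall = LS_Painting = 19; LS_Drywall = 19−6 = 13
LF_Insulation = LS_Trim work = 31; LS_Insulation = 31−10 = 21
LF_HVAC install = min(LS_Insulation=21, LS_Trim work=31) = 21; LS_HVAC install = 21−10 = 11
LF_Plumbing rough-in = min(LS_Insulation=21, LS_Drywall=13, LS_Trim work=31) = 13; LS_Plumbing rough-in = 13−2 = 11
LF_Electrical rough-in = min(LS_Drywall=13, LS_Flooring=18) = 13; LS_Electrical rough-in = 13−13 = 0
Slack_Insulation = LS_Insulation − ES_Insulation = 21 − 10 = 11

11 weeks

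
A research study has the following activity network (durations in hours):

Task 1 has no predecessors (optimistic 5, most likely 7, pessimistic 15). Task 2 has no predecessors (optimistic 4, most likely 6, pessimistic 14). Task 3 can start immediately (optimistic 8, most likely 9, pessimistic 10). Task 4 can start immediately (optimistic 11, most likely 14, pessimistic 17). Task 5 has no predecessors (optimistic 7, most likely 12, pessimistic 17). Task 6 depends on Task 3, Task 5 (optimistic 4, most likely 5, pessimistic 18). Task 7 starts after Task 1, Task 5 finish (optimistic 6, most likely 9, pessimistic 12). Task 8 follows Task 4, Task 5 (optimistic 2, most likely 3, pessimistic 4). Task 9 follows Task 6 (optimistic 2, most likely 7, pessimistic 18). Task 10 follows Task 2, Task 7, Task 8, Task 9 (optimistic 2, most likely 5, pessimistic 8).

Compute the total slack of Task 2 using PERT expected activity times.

te_Task 1 = (5 + 4·7 + 15)/6 = 48/6 = 8
te_Task 2 = (4 + 4·6 + 14)/6 = 42/6 = 7
te_Task 3 = (8 + 4·9 + 10)/6 = 54/6 = 9
te_Task 4 = (11 + 4·14 + 17)/6 = 84/6 = 14
te_Task 5 = (7 + 4·12 + 17)/6 = 72/6 = 12
te_Task 6 = (4 + 4·5 + 18)/6 = 42/6 = 7
te_Task 7 = (6 + 4·9 + 12)/6 = 54/6 = 9
te_Task 8 = (2 + 4·3 + 4)/6 = 18/6 = 3
te_Task 9 = (2 + 4·7 + 18)/6 = 48/6 = 8
te_Task 10 = (2 + 4·5 + 8)/6 = 30/6 = 5

Forward pass:
ES_Task 1 = 0; EF_Task 1 = 8
ES_Task 2 = 0; EF_Task 2 = 7
ES_Task 3 = 0; EF_Task 3 = 9
ES_Task 4 = 0; EF_Task 4 = 14
ES_Task 5 = 0; EF_Task 5 = 12
ES_Task 6 = max(EF_Task 3=9, EF_Task 5=12) = 12; EF_Task 6 = 12+7 = 19
ES_Task 7 = max(EF_Task 1=8, EF_Task 5=12) = 12; EF_Task 7 = 12+9 = 21
ES_Task 8 = max(EF_Task 4=14, EF_Task 5=12) = 14; EF_Task 8 = 14+3 = 17
ES_Task 9 = 19; EF_Task 9 = 19+8 = 27
ES_Task 10 = max(EF_Task 2=7, EF_Task 7=21, EF_Task 8=17, EF_Task 9=27) = 27; EF_Task 10 = 27+5 = 32
Expected project duration μ = 32 hours. Critical path: Task 5 → Task 6 → Task 9 → Task 10.

Backward pass:
LF_Task 10 = 32; LS_Task 10 = 32−5 = 27
LF_Task 9 = LS_Task 10 = 27; LS_Task 9 = 27−8 = 19
LF_Task 8 = LS_Task 10 = 27; LS_Task 8 = 27−3 = 24
LF_Task 7 = LS_Task 10 = 27; LS_Task 7 = 27−9 = 18
LF_Task 6 = LS_Task 9 = 19; LS_Task 6 = 19−7 = 12
LF_Task 5 = min(LS_Task 6=12, LS_Task 7=18, LS_Task 8=24) = 12; LS_Task 5 = 12−12 = 0
LF_Task 4 = LS_Task 8 = 24; LS_Task 4 = 24−14 = 10
LF_Task 3 = LS_Task 6 = 12; LS_Task 3 = 12−9 = 3
LF_Task 2 = LS_Task 10 = 27; LS_Task 2 = 27−7 = 20
LF_Task 1 = LS_Task 7 = 18; LS_Task 1 = 18−8 = 10
Slack_Task 2 = LS_Task 2 − ES_Task 2 = 20 − 0 = 20

20 hours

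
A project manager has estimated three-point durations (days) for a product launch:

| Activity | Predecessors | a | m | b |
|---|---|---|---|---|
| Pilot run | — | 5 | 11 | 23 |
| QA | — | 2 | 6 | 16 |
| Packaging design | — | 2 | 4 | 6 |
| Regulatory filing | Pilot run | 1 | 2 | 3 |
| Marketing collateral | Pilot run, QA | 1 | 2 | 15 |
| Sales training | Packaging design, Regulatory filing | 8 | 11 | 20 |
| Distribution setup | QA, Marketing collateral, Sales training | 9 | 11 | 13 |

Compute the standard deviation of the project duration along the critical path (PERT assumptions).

3.68 days

te_Pilot run = (5 + 4·11 + 23)/6 = 72/6 = 12; σ²_Pilot run = ((23−5)/6)² = 9.000
te_QA = (2 + 4·6 + 16)/6 = 42/6 = 7; σ²_QA = ((16−2)/6)² = 5.444
te_Packaging design = (2 + 4·4 + 6)/6 = 24/6 = 4; σ²_Packaging design = ((6−2)/6)² = 0.444
te_Regulatory filing = (1 + 4·2 + 3)/6 = 12/6 = 2; σ²_Regulatory filing = ((3−1)/6)² = 0.111
te_Marketing collateral = (1 + 4·2 + 15)/6 = 24/6 = 4; σ²_Marketing collateral = ((15−1)/6)² = 5.444
te_Sales training = (8 + 4·11 + 20)/6 = 72/6 = 12; σ²_Sales training = ((20−8)/6)² = 4.000
te_Distribution setup = (9 + 4·11 + 13)/6 = 66/6 = 11; σ²_Distribution setup = ((13−9)/6)² = 0.444

Forward pass:
ES_Pilot run = 0; EF_Pilot run = 12
ES_QA = 0; EF_QA = 7
ES_Packaging design = 0; EF_Packaging design = 4
ES_Regulatory filing = 12; EF_Regulatory filing = 12+2 = 14
ES_Marketing collateral = max(EF_Pilot run=12, EF_QA=7) = 12; EF_Marketing collateral = 12+4 = 16
ES_Sales training = max(EF_Packaging design=4, EF_Regulatory filing=14) = 14; EF_Sales training = 14+12 = 26
ES_Distribution setup = max(EF_QA=7, EF_Marketing collateral=16, EF_Sales training=26) = 26; EF_Distribution setup = 26+11 = 37
Expected project duration μ = 37 days. Critical path: Pilot run → Regulatory filing → Sales training → Distribution setup.

Variance along critical path = 9.000 + 0.111 + 4.000 + 0.444 = 13.556
σ = √13.556 = 3.682 days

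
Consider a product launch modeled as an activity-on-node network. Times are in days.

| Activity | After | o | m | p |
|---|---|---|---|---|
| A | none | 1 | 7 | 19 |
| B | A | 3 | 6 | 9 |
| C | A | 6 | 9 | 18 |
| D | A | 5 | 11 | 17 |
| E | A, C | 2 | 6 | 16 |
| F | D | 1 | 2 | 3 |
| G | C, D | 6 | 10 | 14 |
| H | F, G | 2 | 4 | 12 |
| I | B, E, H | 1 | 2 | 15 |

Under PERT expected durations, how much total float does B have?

20 days

te_A = (1 + 4·7 + 19)/6 = 48/6 = 8
te_B = (3 + 4·6 + 9)/6 = 36/6 = 6
te_C = (6 + 4·9 + 18)/6 = 60/6 = 10
te_D = (5 + 4·11 + 17)/6 = 66/6 = 11
te_E = (2 + 4·6 + 16)/6 = 42/6 = 7
te_F = (1 + 4·2 + 3)/6 = 12/6 = 2
te_G = (6 + 4·10 + 14)/6 = 60/6 = 10
te_H = (2 + 4·4 + 12)/6 = 30/6 = 5
te_I = (1 + 4·2 + 15)/6 = 24/6 = 4

Forward pass:
ES_A = 0; EF_A = 8
ES_B = 8; EF_B = 8+6 = 14
ES_C = 8; EF_C = 8+10 = 18
ES_D = 8; EF_D = 8+11 = 19
ES_E = max(EF_A=8, EF_C=18) = 18; EF_E = 18+7 = 25
ES_F = 19; EF_F = 19+2 = 21
ES_G = max(EF_C=18, EF_D=19) = 19; EF_G = 19+10 = 29
ES_H = max(EF_F=21, EF_G=29) = 29; EF_H = 29+5 = 34
ES_I = max(EF_B=14, EF_E=25, EF_H=34) = 34; EF_I = 34+4 = 38
Expected project duration μ = 38 days. Critical path: A → D → G → H → I.

Backward pass:
LF_I = 38; LS_I = 38−4 = 34
LF_H = LS_I = 34; LS_H = 34−5 = 29
LF_G = LS_H = 29; LS_G = 29−10 = 19
LF_F = LS_H = 29; LS_F = 29−2 = 27
LF_E = LS_I = 34; LS_E = 34−7 = 27
LF_D = min(LS_F=27, LS_G=19) = 19; LS_D = 19−11 = 8
LF_C = min(LS_E=27, LS_G=19) = 19; LS_C = 19−10 = 9
LF_B = LS_I = 34; LS_B = 34−6 = 28
LF_A = min(LS_B=28, LS_C=9, LS_D=8, LS_E=27) = 8; LS_A = 8−8 = 0
Slack_B = LS_B − ES_B = 28 − 8 = 20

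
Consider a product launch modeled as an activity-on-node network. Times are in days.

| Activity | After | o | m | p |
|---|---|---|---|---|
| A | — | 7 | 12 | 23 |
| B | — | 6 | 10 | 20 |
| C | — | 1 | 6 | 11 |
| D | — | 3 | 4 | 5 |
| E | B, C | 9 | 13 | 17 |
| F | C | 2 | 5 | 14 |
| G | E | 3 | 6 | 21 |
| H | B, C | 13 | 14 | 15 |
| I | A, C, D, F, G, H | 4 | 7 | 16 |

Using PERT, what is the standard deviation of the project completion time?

4.50 days

te_A = (7 + 4·12 + 23)/6 = 78/6 = 13; σ²_A = ((23−7)/6)² = 7.111
te_B = (6 + 4·10 + 20)/6 = 66/6 = 11; σ²_B = ((20−6)/6)² = 5.444
te_C = (1 + 4·6 + 11)/6 = 36/6 = 6; σ²_C = ((11−1)/6)² = 2.778
te_D = (3 + 4·4 + 5)/6 = 24/6 = 4; σ²_D = ((5−3)/6)² = 0.111
te_E = (9 + 4·13 + 17)/6 = 78/6 = 13; σ²_E = ((17−9)/6)² = 1.778
te_F = (2 + 4·5 + 14)/6 = 36/6 = 6; σ²_F = ((14−2)/6)² = 4.000
te_G = (3 + 4·6 + 21)/6 = 48/6 = 8; σ²_G = ((21−3)/6)² = 9.000
te_H = (13 + 4·14 + 15)/6 = 84/6 = 14; σ²_H = ((15−13)/6)² = 0.111
te_I = (4 + 4·7 + 16)/6 = 48/6 = 8; σ²_I = ((16−4)/6)² = 4.000

Forward pass:
ES_A = 0; EF_A = 13
ES_B = 0; EF_B = 11
ES_C = 0; EF_C = 6
ES_D = 0; EF_D = 4
ES_E = max(EF_B=11, EF_C=6) = 11; EF_E = 11+13 = 24
ES_F = 6; EF_F = 6+6 = 12
ES_G = 24; EF_G = 24+8 = 32
ES_H = max(EF_B=11, EF_C=6) = 11; EF_H = 11+14 = 25
ES_I = max(EF_A=13, EF_C=6, EF_D=4, EF_F=12, EF_G=32, EF_H=25) = 32; EF_I = 32+8 = 40
Expected project duration μ = 40 days. Critical path: B → E → G → I.

Variance along critical path = 5.444 + 1.778 + 9.000 + 4.000 = 20.222
σ = √20.222 = 4.497 days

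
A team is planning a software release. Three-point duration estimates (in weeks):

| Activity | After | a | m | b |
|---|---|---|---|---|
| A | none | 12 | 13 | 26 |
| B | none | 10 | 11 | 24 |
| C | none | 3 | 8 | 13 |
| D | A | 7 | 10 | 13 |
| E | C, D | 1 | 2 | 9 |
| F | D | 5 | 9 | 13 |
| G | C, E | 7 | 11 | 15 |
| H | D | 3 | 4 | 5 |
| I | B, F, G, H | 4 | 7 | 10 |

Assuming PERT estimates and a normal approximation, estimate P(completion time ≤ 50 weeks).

0.886

te_A = (12 + 4·13 + 26)/6 = 90/6 = 15; σ²_A = ((26−12)/6)² = 5.444
te_B = (10 + 4·11 + 24)/6 = 78/6 = 13; σ²_B = ((24−10)/6)² = 5.444
te_C = (3 + 4·8 + 13)/6 = 48/6 = 8; σ²_C = ((13−3)/6)² = 2.778
te_D = (7 + 4·10 + 13)/6 = 60/6 = 10; σ²_D = ((13−7)/6)² = 1.000
te_E = (1 + 4·2 + 9)/6 = 18/6 = 3; σ²_E = ((9−1)/6)² = 1.778
te_F = (5 + 4·9 + 13)/6 = 54/6 = 9; σ²_F = ((13−5)/6)² = 1.778
te_G = (7 + 4·11 + 15)/6 = 66/6 = 11; σ²_G = ((15−7)/6)² = 1.778
te_H = (3 + 4·4 + 5)/6 = 24/6 = 4; σ²_H = ((5−3)/6)² = 0.111
te_I = (4 + 4·7 + 10)/6 = 42/6 = 7; σ²_I = ((10−4)/6)² = 1.000

Forward pass:
ES_A = 0; EF_A = 15
ES_B = 0; EF_B = 13
ES_C = 0; EF_C = 8
ES_D = 15; EF_D = 15+10 = 25
ES_E = max(EF_C=8, EF_D=25) = 25; EF_E = 25+3 = 28
ES_F = 25; EF_F = 25+9 = 34
ES_G = max(EF_C=8, EF_E=28) = 28; EF_G = 28+11 = 39
ES_H = 25; EF_H = 25+4 = 29
ES_I = max(EF_B=13, EF_F=34, EF_G=39, EF_H=29) = 39; EF_I = 39+7 = 46
Expected project duration μ = 46 weeks. Critical path: A → D → E → G → I.

Variance along critical path = 5.444 + 1.000 + 1.778 + 1.778 + 1.000 = 11.000; σ = √11.000 = 3.317 weeks.
Z = (50 − 46) / 3.317 = 1.206
P(T ≤ 50) = Φ(1.206) ≈ 0.886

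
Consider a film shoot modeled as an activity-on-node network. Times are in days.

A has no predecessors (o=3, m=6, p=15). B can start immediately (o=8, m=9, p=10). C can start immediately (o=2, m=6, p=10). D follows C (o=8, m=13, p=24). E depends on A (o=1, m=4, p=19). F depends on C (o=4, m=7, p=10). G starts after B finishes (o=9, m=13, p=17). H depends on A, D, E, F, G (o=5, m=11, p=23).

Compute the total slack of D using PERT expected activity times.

2 days

te_A = (3 + 4·6 + 15)/6 = 42/6 = 7
te_B = (8 + 4·9 + 10)/6 = 54/6 = 9
te_C = (2 + 4·6 + 10)/6 = 36/6 = 6
te_D = (8 + 4·13 + 24)/6 = 84/6 = 14
te_E = (1 + 4·4 + 19)/6 = 36/6 = 6
te_F = (4 + 4·7 + 10)/6 = 42/6 = 7
te_G = (9 + 4·13 + 17)/6 = 78/6 = 13
te_H = (5 + 4·11 + 23)/6 = 72/6 = 12

Forward pass:
ES_A = 0; EF_A = 7
ES_B = 0; EF_B = 9
ES_C = 0; EF_C = 6
ES_D = 6; EF_D = 6+14 = 20
ES_E = 7; EF_E = 7+6 = 13
ES_F = 6; EF_F = 6+7 = 13
ES_G = 9; EF_G = 9+13 = 22
ES_H = max(EF_A=7, EF_D=20, EF_E=13, EF_F=13, EF_G=22) = 22; EF_H = 22+12 = 34
Expected project duration μ = 34 days. Critical path: B → G → H.

Backward pass:
LF_H = 34; LS_H = 34−12 = 22
LF_G = LS_H = 22; LS_G = 22−13 = 9
LF_F = LS_H = 22; LS_F = 22−7 = 15
LF_E = LS_H = 22; LS_E = 22−6 = 16
LF_D = LS_H = 22; LS_D = 22−14 = 8
LF_C = min(LS_D=8, LS_F=15) = 8; LS_C = 8−6 = 2
LF_B = LS_G = 9; LS_B = 9−9 = 0
LF_A = min(LS_E=16, LS_H=22) = 16; LS_A = 16−7 = 9
Slack_D = LS_D − ES_D = 8 − 6 = 2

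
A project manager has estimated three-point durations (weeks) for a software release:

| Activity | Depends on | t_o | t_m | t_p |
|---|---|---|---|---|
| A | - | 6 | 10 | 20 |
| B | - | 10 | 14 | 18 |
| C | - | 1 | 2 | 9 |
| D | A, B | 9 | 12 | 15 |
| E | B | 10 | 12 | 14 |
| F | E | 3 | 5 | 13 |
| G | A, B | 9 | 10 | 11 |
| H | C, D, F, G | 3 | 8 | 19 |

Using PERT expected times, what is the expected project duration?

41 weeks

te_A = (6 + 4·10 + 20)/6 = 66/6 = 11
te_B = (10 + 4·14 + 18)/6 = 84/6 = 14
te_C = (1 + 4·2 + 9)/6 = 18/6 = 3
te_D = (9 + 4·12 + 15)/6 = 72/6 = 12
te_E = (10 + 4·12 + 14)/6 = 72/6 = 12
te_F = (3 + 4·5 + 13)/6 = 36/6 = 6
te_G = (9 + 4·10 + 11)/6 = 60/6 = 10
te_H = (3 + 4·8 + 19)/6 = 54/6 = 9

Forward pass:
ES_A = 0; EF_A = 11
ES_B = 0; EF_B = 14
ES_C = 0; EF_C = 3
ES_D = max(EF_A=11, EF_B=14) = 14; EF_D = 14+12 = 26
ES_E = 14; EF_E = 14+12 = 26
ES_F = 26; EF_F = 26+6 = 32
ES_G = max(EF_A=11, EF_B=14) = 14; EF_G = 14+10 = 24
ES_H = max(EF_C=3, EF_D=26, EF_F=32, EF_G=24) = 32; EF_H = 32+9 = 41
Expected project duration μ = 41 weeks. Critical path: B → E → F → H.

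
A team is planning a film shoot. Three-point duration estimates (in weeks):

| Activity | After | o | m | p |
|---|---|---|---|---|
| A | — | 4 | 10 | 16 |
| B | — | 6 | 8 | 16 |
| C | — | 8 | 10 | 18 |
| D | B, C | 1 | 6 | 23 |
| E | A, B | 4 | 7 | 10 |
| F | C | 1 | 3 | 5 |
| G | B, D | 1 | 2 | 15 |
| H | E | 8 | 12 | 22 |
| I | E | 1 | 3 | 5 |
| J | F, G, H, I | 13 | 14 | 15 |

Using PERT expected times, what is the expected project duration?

44 weeks

te_A = (4 + 4·10 + 16)/6 = 60/6 = 10
te_B = (6 + 4·8 + 16)/6 = 54/6 = 9
te_C = (8 + 4·10 + 18)/6 = 66/6 = 11
te_D = (1 + 4·6 + 23)/6 = 48/6 = 8
te_E = (4 + 4·7 + 10)/6 = 42/6 = 7
te_F = (1 + 4·3 + 5)/6 = 18/6 = 3
te_G = (1 + 4·2 + 15)/6 = 24/6 = 4
te_H = (8 + 4·12 + 22)/6 = 78/6 = 13
te_I = (1 + 4·3 + 5)/6 = 18/6 = 3
te_J = (13 + 4·14 + 15)/6 = 84/6 = 14

Forward pass:
ES_A = 0; EF_A = 10
ES_B = 0; EF_B = 9
ES_C = 0; EF_C = 11
ES_D = max(EF_B=9, EF_C=11) = 11; EF_D = 11+8 = 19
ES_E = max(EF_A=10, EF_B=9) = 10; EF_E = 10+7 = 17
ES_F = 11; EF_F = 11+3 = 14
ES_G = max(EF_B=9, EF_D=19) = 19; EF_G = 19+4 = 23
ES_H = 17; EF_H = 17+13 = 30
ES_I = 17; EF_I = 17+3 = 20
ES_J = max(EF_F=14, EF_G=23, EF_H=30, EF_I=20) = 30; EF_J = 30+14 = 44
Expected project duration μ = 44 weeks. Critical path: A → E → H → J.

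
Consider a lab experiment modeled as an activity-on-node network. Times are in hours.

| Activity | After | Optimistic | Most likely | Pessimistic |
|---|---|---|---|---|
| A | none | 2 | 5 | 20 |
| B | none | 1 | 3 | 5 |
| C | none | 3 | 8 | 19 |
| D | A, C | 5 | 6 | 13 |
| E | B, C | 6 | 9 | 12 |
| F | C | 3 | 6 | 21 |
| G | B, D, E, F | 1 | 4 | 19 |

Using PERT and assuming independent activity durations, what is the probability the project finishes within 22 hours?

te_A = (2 + 4·5 + 20)/6 = 42/6 = 7; σ²_A = ((20−2)/6)² = 9.000
te_B = (1 + 4·3 + 5)/6 = 18/6 = 3; σ²_B = ((5−1)/6)² = 0.444
te_C = (3 + 4·8 + 19)/6 = 54/6 = 9; σ²_C = ((19−3)/6)² = 7.111
te_D = (5 + 4·6 + 13)/6 = 42/6 = 7; σ²_D = ((13−5)/6)² = 1.778
te_E = (6 + 4·9 + 12)/6 = 54/6 = 9; σ²_E = ((12−6)/6)² = 1.000
te_F = (3 + 4·6 + 21)/6 = 48/6 = 8; σ²_F = ((21−3)/6)² = 9.000
te_G = (1 + 4·4 + 19)/6 = 36/6 = 6; σ²_G = ((19−1)/6)² = 9.000

Forward pass:
ES_A = 0; EF_A = 7
ES_B = 0; EF_B = 3
ES_C = 0; EF_C = 9
ES_D = max(EF_A=7, EF_C=9) = 9; EF_D = 9+7 = 16
ES_E = max(EF_B=3, EF_C=9) = 9; EF_E = 9+9 = 18
ES_F = 9; EF_F = 9+8 = 17
ES_G = max(EF_B=3, EF_D=16, EF_E=18, EF_F=17) = 18; EF_G = 18+6 = 24
Expected project duration μ = 24 hours. Critical path: C → E → G.

Variance along critical path = 7.111 + 1.000 + 9.000 = 17.111; σ = √17.111 = 4.137 hours.
Z = (22 − 24) / 4.137 = -0.483
P(T ≤ 22) = Φ(-0.483) ≈ 0.314

0.314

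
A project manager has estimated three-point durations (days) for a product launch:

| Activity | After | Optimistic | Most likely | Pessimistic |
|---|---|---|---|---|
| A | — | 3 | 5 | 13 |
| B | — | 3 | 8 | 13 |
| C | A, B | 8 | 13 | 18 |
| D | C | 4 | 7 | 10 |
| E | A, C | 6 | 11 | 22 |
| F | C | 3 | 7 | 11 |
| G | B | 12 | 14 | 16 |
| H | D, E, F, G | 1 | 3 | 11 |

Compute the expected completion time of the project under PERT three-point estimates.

37 days

te_A = (3 + 4·5 + 13)/6 = 36/6 = 6
te_B = (3 + 4·8 + 13)/6 = 48/6 = 8
te_C = (8 + 4·13 + 18)/6 = 78/6 = 13
te_D = (4 + 4·7 + 10)/6 = 42/6 = 7
te_E = (6 + 4·11 + 22)/6 = 72/6 = 12
te_F = (3 + 4·7 + 11)/6 = 42/6 = 7
te_G = (12 + 4·14 + 16)/6 = 84/6 = 14
te_H = (1 + 4·3 + 11)/6 = 24/6 = 4

Forward pass:
ES_A = 0; EF_A = 6
ES_B = 0; EF_B = 8
ES_C = max(EF_A=6, EF_B=8) = 8; EF_C = 8+13 = 21
ES_D = 21; EF_D = 21+7 = 28
ES_E = max(EF_A=6, EF_C=21) = 21; EF_E = 21+12 = 33
ES_F = 21; EF_F = 21+7 = 28
ES_G = 8; EF_G = 8+14 = 22
ES_H = max(EF_D=28, EF_E=33, EF_F=28, EF_G=22) = 33; EF_H = 33+4 = 37
Expected project duration μ = 37 days. Critical path: B → C → E → H.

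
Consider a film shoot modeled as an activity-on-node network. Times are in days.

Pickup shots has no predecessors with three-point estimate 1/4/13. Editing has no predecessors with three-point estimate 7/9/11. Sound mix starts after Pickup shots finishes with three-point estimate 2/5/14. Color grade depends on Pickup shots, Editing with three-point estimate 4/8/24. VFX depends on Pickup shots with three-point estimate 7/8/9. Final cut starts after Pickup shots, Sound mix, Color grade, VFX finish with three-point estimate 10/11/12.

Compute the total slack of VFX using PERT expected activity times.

te_Pickup shots = (1 + 4·4 + 13)/6 = 30/6 = 5
te_Editing = (7 + 4·9 + 11)/6 = 54/6 = 9
te_Sound mix = (2 + 4·5 + 14)/6 = 36/6 = 6
te_Color grade = (4 + 4·8 + 24)/6 = 60/6 = 10
te_VFX = (7 + 4·8 + 9)/6 = 48/6 = 8
te_Final cut = (10 + 4·11 + 12)/6 = 66/6 = 11

Forward pass:
ES_Pickup shots = 0; EF_Pickup shots = 5
ES_Editing = 0; EF_Editing = 9
ES_Sound mix = 5; EF_Sound mix = 5+6 = 11
ES_Color grade = max(EF_Pickup shots=5, EF_Editing=9) = 9; EF_Color grade = 9+10 = 19
ES_VFX = 5; EF_VFX = 5+8 = 13
ES_Final cut = max(EF_Pickup shots=5, EF_Sound mix=11, EF_Color grade=19, EF_VFX=13) = 19; EF_Final cut = 19+11 = 30
Expected project duration μ = 30 days. Critical path: Editing → Color grade → Final cut.

Backward pass:
LF_Final cut = 30; LS_Final cut = 30−11 = 19
LF_VFX = LS_Final cut = 19; LS_VFX = 19−8 = 11
LF_Color grade = LS_Final cut = 19; LS_Color grade = 19−10 = 9
LF_Sound mix = LS_Final cut = 19; LS_Sound mix = 19−6 = 13
LF_Editing = LS_Color grade = 9; LS_Editing = 9−9 = 0
LF_Pickup shots = min(LS_Sound mix=13, LS_Color grade=9, LS_VFX=11, LS_Final cut=19) = 9; LS_Pickup shots = 9−5 = 4
Slack_VFX = LS_VFX − ES_VFX = 11 − 5 = 6

6 days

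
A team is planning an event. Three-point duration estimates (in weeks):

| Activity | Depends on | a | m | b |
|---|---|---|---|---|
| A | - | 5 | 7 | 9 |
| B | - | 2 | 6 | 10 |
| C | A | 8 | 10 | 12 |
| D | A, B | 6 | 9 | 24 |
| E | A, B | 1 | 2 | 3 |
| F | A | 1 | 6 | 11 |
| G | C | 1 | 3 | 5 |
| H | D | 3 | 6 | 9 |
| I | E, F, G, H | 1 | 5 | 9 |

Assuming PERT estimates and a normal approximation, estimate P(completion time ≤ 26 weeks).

te_A = (5 + 4·7 + 9)/6 = 42/6 = 7; σ²_A = ((9−5)/6)² = 0.444
te_B = (2 + 4·6 + 10)/6 = 36/6 = 6; σ²_B = ((10−2)/6)² = 1.778
te_C = (8 + 4·10 + 12)/6 = 60/6 = 10; σ²_C = ((12−8)/6)² = 0.444
te_D = (6 + 4·9 + 24)/6 = 66/6 = 11; σ²_D = ((24−6)/6)² = 9.000
te_E = (1 + 4·2 + 3)/6 = 12/6 = 2; σ²_E = ((3−1)/6)² = 0.111
te_F = (1 + 4·6 + 11)/6 = 36/6 = 6; σ²_F = ((11−1)/6)² = 2.778
te_G = (1 + 4·3 + 5)/6 = 18/6 = 3; σ²_G = ((5−1)/6)² = 0.444
te_H = (3 + 4·6 + 9)/6 = 36/6 = 6; σ²_H = ((9−3)/6)² = 1.000
te_I = (1 + 4·5 + 9)/6 = 30/6 = 5; σ²_I = ((9−1)/6)² = 1.778

Forward pass:
ES_A = 0; EF_A = 7
ES_B = 0; EF_B = 6
ES_C = 7; EF_C = 7+10 = 17
ES_D = max(EF_A=7, EF_B=6) = 7; EF_D = 7+11 = 18
ES_E = max(EF_A=7, EF_B=6) = 7; EF_E = 7+2 = 9
ES_F = 7; EF_F = 7+6 = 13
ES_G = 17; EF_G = 17+3 = 20
ES_H = 18; EF_H = 18+6 = 24
ES_I = max(EF_E=9, EF_F=13, EF_G=20, EF_H=24) = 24; EF_I = 24+5 = 29
Expected project duration μ = 29 weeks. Critical path: A → D → H → I.

Variance along critical path = 0.444 + 9.000 + 1.000 + 1.778 = 12.222; σ = √12.222 = 3.496 weeks.
Z = (26 − 29) / 3.496 = -0.858
P(T ≤ 26) = Φ(-0.858) ≈ 0.195

0.195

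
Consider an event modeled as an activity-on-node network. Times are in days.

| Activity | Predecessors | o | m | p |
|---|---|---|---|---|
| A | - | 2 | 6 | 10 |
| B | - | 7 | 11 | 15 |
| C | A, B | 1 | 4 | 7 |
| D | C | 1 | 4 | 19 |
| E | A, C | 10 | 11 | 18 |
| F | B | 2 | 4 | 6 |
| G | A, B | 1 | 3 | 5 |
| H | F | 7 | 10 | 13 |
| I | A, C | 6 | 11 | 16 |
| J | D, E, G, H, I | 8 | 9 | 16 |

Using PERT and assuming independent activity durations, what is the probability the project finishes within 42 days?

te_A = (2 + 4·6 + 10)/6 = 36/6 = 6; σ²_A = ((10−2)/6)² = 1.778
te_B = (7 + 4·11 + 15)/6 = 66/6 = 11; σ²_B = ((15−7)/6)² = 1.778
te_C = (1 + 4·4 + 7)/6 = 24/6 = 4; σ²_C = ((7−1)/6)² = 1.000
te_D = (1 + 4·4 + 19)/6 = 36/6 = 6; σ²_D = ((19−1)/6)² = 9.000
te_E = (10 + 4·11 + 18)/6 = 72/6 = 12; σ²_E = ((18−10)/6)² = 1.778
te_F = (2 + 4·4 + 6)/6 = 24/6 = 4; σ²_F = ((6−2)/6)² = 0.444
te_G = (1 + 4·3 + 5)/6 = 18/6 = 3; σ²_G = ((5−1)/6)² = 0.444
te_H = (7 + 4·10 + 13)/6 = 60/6 = 10; σ²_H = ((13−7)/6)² = 1.000
te_I = (6 + 4·11 + 16)/6 = 66/6 = 11; σ²_I = ((16−6)/6)² = 2.778
te_J = (8 + 4·9 + 16)/6 = 60/6 = 10; σ²_J = ((16−8)/6)² = 1.778

Forward pass:
ES_A = 0; EF_A = 6
ES_B = 0; EF_B = 11
ES_C = max(EF_A=6, EF_B=11) = 11; EF_C = 11+4 = 15
ES_D = 15; EF_D = 15+6 = 21
ES_E = max(EF_A=6, EF_C=15) = 15; EF_E = 15+12 = 27
ES_F = 11; EF_F = 11+4 = 15
ES_G = max(EF_A=6, EF_B=11) = 11; EF_G = 11+3 = 14
ES_H = 15; EF_H = 15+10 = 25
ES_I = max(EF_A=6, EF_C=15) = 15; EF_I = 15+11 = 26
ES_J = max(EF_D=21, EF_E=27, EF_G=14, EF_H=25, EF_I=26) = 27; EF_J = 27+10 = 37
Expected project duration μ = 37 days. Critical path: B → C → E → J.

Variance along critical path = 1.778 + 1.000 + 1.778 + 1.778 = 6.333; σ = √6.333 = 2.517 days.
Z = (42 − 37) / 2.517 = 1.987
P(T ≤ 42) = Φ(1.987) ≈ 0.977

0.977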